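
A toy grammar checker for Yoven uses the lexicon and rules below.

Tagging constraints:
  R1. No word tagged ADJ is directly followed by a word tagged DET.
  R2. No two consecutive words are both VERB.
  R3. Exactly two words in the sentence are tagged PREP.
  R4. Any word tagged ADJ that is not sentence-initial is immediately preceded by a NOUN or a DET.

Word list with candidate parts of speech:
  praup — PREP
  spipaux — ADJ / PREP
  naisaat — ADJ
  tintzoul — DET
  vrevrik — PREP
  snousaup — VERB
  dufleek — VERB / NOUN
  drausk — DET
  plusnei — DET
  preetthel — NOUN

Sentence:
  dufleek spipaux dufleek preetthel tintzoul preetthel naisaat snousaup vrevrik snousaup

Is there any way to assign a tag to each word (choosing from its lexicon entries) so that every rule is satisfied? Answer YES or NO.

YES

Candidates per position — 1:dufleek {VERB,NOUN}; 2:spipaux {ADJ,PREP}; 3:dufleek {VERB,NOUN}; 4:preetthel {NOUN}; 5:tintzoul {DET}; 6:preetthel {NOUN}; 7:naisaat {ADJ}; 8:snousaup {VERB}; 9:vrevrik {PREP}; 10:snousaup {VERB}.
One satisfying assignment: VERB PREP VERB NOUN DET NOUN ADJ VERB PREP VERB.
Checking: rule 1 ✓; rule 2 ✓; rule 3 ✓; rule 4 ✓.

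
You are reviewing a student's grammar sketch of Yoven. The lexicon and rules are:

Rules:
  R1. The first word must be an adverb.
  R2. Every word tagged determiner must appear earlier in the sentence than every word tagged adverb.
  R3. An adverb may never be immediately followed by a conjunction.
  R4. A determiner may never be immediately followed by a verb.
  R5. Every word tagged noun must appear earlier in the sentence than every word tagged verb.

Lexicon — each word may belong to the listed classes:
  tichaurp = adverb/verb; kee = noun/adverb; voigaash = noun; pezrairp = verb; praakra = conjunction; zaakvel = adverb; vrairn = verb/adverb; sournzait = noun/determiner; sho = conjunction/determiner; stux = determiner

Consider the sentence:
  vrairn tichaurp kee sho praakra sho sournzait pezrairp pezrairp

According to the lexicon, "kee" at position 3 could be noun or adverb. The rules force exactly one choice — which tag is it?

Candidates per position — 1:vrairn {verb,adverb}; 2:tichaurp {adverb,verb}; 3:kee {noun,adverb}; 4:sho {conjunction,determiner}; 5:praakra {conjunction}; 6:sho {conjunction,determiner}; 7:sournzait {noun,determiner}; 8:pezrairp {verb}; 9:pezrairp {verb}.
Position 1: tagging it verb would leave rule 1 unsatisfiable, so it must be adverb.
Position 4: tagging it determiner would leave rule 2 unsatisfiable, so it must be conjunction.
Position 6: tagging it determiner would leave rule 2 unsatisfiable, so it must be conjunction.
Position 7: tagging it determiner would leave rule 2 unsatisfiable, so it must be noun.
Position 2: tagging it verb would leave rule 5 unsatisfiable, so it must be adverb.
Position 3: tagging it adverb would leave rule 3 unsatisfiable, so it must be noun.
The only consistent sequence is: adverb adverb noun conjunction conjunction conjunction noun verb verb.
Check: rule 1 ✓; rule 2 ✓; rule 3 ✓; rule 4 ✓; rule 5 ✓.

noun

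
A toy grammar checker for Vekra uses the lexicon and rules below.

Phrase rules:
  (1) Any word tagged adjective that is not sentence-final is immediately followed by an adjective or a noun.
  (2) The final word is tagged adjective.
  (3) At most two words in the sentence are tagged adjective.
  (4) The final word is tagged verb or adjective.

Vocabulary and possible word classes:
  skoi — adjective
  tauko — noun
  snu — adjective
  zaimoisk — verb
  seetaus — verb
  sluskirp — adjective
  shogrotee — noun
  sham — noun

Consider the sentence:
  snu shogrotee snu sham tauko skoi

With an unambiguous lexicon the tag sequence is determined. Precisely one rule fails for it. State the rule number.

Fixed tagging: adjective noun adjective noun noun adjective.
Applying the rules: R1 ✓, R2 ✓, R3 ✗, R4 ✓.
Only rule 3 fails.

3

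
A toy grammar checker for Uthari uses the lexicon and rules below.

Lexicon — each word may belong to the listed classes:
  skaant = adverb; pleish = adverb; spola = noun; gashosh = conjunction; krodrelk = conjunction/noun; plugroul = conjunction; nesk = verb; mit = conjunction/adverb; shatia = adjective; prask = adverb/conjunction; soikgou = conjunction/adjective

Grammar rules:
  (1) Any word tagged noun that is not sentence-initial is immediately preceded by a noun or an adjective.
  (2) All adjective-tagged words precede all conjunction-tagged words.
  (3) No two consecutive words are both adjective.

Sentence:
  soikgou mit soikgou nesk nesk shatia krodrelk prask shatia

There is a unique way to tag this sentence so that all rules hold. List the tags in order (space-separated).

adjective adverb adjective verb verb adjective noun adverb adjective

Candidates per position — 1:soikgou {conjunction,adjective}; 2:mit {conjunction,adverb}; 3:soikgou {conjunction,adjective}; 4:nesk {verb}; 5:nesk {verb}; 6:shatia {adjective}; 7:krodrelk {conjunction,noun}; 8:prask {adverb,conjunction}; 9:shatia {adjective}.
If word 1 were conjunction, no tagging could satisfy rule 2; so word 1 is adjective.
If word 2 were conjunction, no tagging could satisfy rule 2; so word 2 is adverb.
If word 3 were conjunction, no tagging could satisfy rule 2; so word 3 is adjective.
If word 7 were conjunction, no tagging could satisfy rule 2; so word 7 is noun.
If word 8 were conjunction, no tagging could satisfy rule 2; so word 8 is adverb.
The unique satisfying tagging is: adjective adverb adjective verb verb adjective noun adverb adjective.
Checking: rule 1 holds; rule 2 holds; rule 3 holds.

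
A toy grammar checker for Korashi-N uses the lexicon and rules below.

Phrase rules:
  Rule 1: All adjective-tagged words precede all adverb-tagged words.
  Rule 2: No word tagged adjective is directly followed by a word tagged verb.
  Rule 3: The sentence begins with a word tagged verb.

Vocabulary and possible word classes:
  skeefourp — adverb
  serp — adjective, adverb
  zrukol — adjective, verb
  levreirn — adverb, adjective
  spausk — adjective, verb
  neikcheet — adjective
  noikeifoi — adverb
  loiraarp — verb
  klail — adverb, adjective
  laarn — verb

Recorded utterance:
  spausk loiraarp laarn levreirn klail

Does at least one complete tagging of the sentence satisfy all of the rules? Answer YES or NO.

Candidates per position — 1:spausk {adjective,verb}; 2:loiraarp {verb}; 3:laarn {verb}; 4:levreirn {adverb,adjective}; 5:klail {adverb,adjective}.
One satisfying assignment: verb verb verb adjective adjective.
Verifying each rule — rule 1 ok; rule 2 ok; rule 3 ok.

YES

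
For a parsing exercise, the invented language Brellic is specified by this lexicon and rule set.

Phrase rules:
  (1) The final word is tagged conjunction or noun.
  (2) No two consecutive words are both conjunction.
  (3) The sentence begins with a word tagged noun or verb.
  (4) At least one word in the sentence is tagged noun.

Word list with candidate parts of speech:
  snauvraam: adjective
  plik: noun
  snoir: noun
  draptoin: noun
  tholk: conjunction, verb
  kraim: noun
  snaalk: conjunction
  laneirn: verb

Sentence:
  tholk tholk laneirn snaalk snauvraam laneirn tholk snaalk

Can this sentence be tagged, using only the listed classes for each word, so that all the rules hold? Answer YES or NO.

NO

Candidates per position — 1:tholk {conjunction,verb}; 2:tholk {conjunction,verb}; 3:laneirn {verb}; 4:snaalk {conjunction}; 5:snauvraam {adjective}; 6:laneirn {verb}; 7:tholk {conjunction,verb}; 8:snaalk {conjunction}.
Rule 4 cannot be satisfied by any choice of tags from the lexicon.
So there is no consistent tagging.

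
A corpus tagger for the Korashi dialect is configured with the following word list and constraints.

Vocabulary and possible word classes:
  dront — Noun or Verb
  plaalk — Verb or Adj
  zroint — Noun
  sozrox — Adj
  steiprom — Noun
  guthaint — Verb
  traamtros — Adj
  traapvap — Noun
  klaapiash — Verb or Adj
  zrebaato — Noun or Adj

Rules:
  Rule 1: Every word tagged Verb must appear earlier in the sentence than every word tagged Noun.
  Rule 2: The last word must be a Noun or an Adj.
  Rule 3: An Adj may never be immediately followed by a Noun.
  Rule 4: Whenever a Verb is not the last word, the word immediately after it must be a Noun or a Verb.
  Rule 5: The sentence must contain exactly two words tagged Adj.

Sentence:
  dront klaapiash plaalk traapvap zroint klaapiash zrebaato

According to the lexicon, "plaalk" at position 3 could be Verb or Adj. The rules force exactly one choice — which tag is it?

Candidates per position — 1:dront {Noun,Verb}; 2:klaapiash {Verb,Adj}; 3:plaalk {Verb,Adj}; 4:traapvap {Noun}; 5:zroint {Noun}; 6:klaapiash {Verb,Adj}; 7:zrebaato {Noun,Adj}.
Position 3: Adj is ruled out by rule 3; that leaves Verb.
Position 6: Verb is ruled out by rule 1; that leaves Adj.
Position 7: Noun is ruled out by rule 3; that leaves Adj.
Position 1: Noun is ruled out by rule 1; that leaves Verb.
Position 2: Adj is ruled out by rule 4; that leaves Verb.
So the tagging must be: Verb Verb Verb Noun Noun Adj Adj.
Check: rule 1 ✓; rule 2 ✓; rule 3 ✓; rule 4 ✓; rule 5 ✓.

Verb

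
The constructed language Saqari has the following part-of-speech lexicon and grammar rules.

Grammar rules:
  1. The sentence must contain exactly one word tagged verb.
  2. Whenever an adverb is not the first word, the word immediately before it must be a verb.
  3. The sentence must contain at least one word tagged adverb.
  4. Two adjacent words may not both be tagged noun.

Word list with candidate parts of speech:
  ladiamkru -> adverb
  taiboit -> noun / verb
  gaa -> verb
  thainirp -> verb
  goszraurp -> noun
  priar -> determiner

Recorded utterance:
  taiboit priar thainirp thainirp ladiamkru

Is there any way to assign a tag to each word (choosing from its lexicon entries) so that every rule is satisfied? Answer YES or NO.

NO

Candidates per position — 1:taiboit {noun,verb}; 2:priar {determiner}; 3:thainirp {verb}; 4:thainirp {verb}; 5:ladiamkru {adverb}.
Rule 1 cannot be satisfied by any choice of tags from the lexicon.
So there is no consistent tagging.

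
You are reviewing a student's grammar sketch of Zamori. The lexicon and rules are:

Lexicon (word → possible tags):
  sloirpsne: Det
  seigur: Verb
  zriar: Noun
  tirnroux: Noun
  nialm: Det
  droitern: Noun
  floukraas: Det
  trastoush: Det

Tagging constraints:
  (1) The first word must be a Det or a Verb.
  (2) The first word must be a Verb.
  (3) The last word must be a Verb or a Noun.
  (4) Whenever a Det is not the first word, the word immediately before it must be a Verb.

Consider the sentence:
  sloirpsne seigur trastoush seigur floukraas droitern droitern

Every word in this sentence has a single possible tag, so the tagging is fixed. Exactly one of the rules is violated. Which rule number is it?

Fixed tagging: Det Verb Det Verb Det Noun Noun.
Applying the rules: R1 ✓, R2 ✗, R3 ✓, R4 ✓.
Only rule 2 fails.

2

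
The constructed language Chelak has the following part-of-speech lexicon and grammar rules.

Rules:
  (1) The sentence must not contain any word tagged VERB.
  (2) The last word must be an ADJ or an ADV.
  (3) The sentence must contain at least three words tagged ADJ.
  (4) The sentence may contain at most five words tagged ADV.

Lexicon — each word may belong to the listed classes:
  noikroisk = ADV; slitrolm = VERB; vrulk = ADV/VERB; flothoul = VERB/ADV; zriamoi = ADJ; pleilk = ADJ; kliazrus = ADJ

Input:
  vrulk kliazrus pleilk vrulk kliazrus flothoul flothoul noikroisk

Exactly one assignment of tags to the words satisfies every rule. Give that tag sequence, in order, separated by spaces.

ADV ADJ ADJ ADV ADJ ADV ADV ADV

Candidates per position — 1:vrulk {ADV,VERB}; 2:kliazrus {ADJ}; 3:pleilk {ADJ}; 4:vrulk {ADV,VERB}; 5:kliazrus {ADJ}; 6:flothoul {VERB,ADV}; 7:flothoul {VERB,ADV}; 8:noikroisk {ADV}.
Position 1: VERB is ruled out by rule 1; that leaves ADV.
Position 4: VERB is ruled out by rule 1; that leaves ADV.
Position 6: VERB is ruled out by rule 1; that leaves ADV.
Position 7: VERB is ruled out by rule 1; that leaves ADV.
So the tagging must be: ADV ADJ ADJ ADV ADJ ADV ADV ADV.
Check: rule 1 holds; rule 2 holds; rule 3 holds; rule 4 holds.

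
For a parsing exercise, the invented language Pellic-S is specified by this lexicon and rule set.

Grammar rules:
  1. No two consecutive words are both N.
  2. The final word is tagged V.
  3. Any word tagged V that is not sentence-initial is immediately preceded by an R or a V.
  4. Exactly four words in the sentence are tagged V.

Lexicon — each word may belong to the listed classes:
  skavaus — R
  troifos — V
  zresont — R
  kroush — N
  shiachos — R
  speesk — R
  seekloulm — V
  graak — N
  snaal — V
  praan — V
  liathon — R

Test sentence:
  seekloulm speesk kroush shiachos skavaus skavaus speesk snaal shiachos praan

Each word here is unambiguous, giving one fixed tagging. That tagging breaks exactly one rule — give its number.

4

Fixed tagging: V R N R R R R V R V.
Rule check: R1 ✓, R2 ✓, R3 ✓, R4 ✗.
Only rule 4 fails.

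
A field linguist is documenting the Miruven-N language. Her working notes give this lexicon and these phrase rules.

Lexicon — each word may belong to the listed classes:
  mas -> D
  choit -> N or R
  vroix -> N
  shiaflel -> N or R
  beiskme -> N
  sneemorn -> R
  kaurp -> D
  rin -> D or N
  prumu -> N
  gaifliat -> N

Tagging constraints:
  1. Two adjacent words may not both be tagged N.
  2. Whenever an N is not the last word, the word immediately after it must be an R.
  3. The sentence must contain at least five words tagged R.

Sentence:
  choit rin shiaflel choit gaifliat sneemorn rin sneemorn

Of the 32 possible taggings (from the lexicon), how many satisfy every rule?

Candidates per position — 1:choit {N,R}; 2:rin {D,N}; 3:shiaflel {N,R}; 4:choit {N,R}; 5:gaifliat {N}; 6:sneemorn {R}; 7:rin {D,N}; 8:sneemorn {R}.
There are 32 candidate sequences in total.
The sequences that satisfy every rule: R D R R N R D R; R D R R N R N R; R N R R N R D R; R N R R N R N R.
Count = 4.

4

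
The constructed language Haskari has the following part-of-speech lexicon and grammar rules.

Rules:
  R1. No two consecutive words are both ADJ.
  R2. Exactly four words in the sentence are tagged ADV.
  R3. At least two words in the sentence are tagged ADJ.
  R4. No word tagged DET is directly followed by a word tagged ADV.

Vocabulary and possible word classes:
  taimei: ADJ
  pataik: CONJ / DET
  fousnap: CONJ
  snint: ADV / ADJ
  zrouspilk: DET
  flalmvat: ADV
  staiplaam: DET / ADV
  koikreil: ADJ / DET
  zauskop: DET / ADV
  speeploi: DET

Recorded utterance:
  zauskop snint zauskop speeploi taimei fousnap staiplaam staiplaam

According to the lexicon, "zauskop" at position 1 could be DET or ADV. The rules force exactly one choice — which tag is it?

Candidates per position — 1:zauskop {DET,ADV}; 2:snint {ADV,ADJ}; 3:zauskop {DET,ADV}; 4:speeploi {DET}; 5:taimei {ADJ}; 6:fousnap {CONJ}; 7:staiplaam {DET,ADV}; 8:staiplaam {DET,ADV}.
If word 2 were ADV, no tagging could satisfy rule 3; so word 2 is ADJ.
If word 3 were DET, no tagging could satisfy rule 2; so word 3 is ADV.
If word 7 were DET, no tagging could satisfy rule 2; so word 7 is ADV.
If word 8 were DET, no tagging could satisfy rule 2; so word 8 is ADV.
If word 1 were DET, no tagging could satisfy rule 2; so word 1 is ADV.
The only consistent sequence is: ADV ADJ ADV DET ADJ CONJ ADV ADV.
Verifying each rule — rule 1 holds; rule 2 holds; rule 3 holds; rule 4 holds.

ADV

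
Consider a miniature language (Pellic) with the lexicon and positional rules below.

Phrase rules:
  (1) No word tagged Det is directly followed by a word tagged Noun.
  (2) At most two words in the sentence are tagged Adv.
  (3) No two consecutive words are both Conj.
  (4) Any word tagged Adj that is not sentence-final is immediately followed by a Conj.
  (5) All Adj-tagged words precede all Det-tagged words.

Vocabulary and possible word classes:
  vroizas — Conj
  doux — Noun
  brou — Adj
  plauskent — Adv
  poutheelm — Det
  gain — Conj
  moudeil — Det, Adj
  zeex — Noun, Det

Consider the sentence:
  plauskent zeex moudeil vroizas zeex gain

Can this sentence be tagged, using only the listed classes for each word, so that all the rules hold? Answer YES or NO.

YES

Candidates per position — 1:plauskent {Adv}; 2:zeex {Noun,Det}; 3:moudeil {Det,Adj}; 4:vroizas {Conj}; 5:zeex {Noun,Det}; 6:gain {Conj}.
One satisfying assignment: Adv Det Det Conj Det Conj.
Check: rule 1 ✓; rule 2 ✓; rule 3 ✓; rule 4 ✓; rule 5 ✓.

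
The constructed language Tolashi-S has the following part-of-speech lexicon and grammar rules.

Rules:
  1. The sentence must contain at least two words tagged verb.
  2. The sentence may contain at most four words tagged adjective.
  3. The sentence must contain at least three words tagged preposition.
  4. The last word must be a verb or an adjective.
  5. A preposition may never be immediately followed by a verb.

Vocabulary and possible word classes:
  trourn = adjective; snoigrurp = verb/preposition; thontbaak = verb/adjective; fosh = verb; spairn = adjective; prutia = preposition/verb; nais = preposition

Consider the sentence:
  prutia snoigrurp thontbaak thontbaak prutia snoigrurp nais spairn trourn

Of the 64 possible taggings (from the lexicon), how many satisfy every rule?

Candidates per position — 1:prutia {preposition,verb}; 2:snoigrurp {verb,preposition}; 3:thontbaak {verb,adjective}; 4:thontbaak {verb,adjective}; 5:prutia {preposition,verb}; 6:snoigrurp {verb,preposition}; 7:nais {preposition}; 8:spairn {adjective}; 9:trourn {adjective}.
There are 64 candidate sequences in total.
Checking each against the rules leaves 10 sequences.
Count = 10.

10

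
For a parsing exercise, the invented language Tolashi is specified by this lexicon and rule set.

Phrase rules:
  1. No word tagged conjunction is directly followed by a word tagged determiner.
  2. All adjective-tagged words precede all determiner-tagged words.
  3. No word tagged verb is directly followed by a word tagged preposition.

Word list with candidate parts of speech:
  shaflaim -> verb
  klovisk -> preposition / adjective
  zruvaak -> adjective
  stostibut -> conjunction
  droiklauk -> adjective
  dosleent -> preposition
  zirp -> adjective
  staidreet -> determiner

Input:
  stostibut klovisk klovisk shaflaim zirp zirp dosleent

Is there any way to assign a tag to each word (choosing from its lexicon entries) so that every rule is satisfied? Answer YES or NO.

YES

Candidates per position — 1:stostibut {conjunction}; 2:klovisk {preposition,adjective}; 3:klovisk {preposition,adjective}; 4:shaflaim {verb}; 5:zirp {adjective}; 6:zirp {adjective}; 7:dosleent {preposition}.
One satisfying assignment: conjunction adjective preposition verb adjective adjective preposition.
Verifying each rule — rule 1 holds; rule 2 holds; rule 3 holds.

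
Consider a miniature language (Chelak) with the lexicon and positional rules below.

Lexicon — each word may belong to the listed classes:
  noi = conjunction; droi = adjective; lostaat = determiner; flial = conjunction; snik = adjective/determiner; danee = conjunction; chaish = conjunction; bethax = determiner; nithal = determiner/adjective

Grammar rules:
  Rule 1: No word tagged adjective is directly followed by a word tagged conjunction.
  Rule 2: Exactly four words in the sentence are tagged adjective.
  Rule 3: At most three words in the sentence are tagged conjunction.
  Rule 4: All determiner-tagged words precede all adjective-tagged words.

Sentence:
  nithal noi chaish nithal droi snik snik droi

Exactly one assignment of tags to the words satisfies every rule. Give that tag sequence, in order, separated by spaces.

determiner conjunction conjunction determiner adjective adjective adjective adjective

Candidates per position — 1:nithal {determiner,adjective}; 2:noi {conjunction}; 3:chaish {conjunction}; 4:nithal {determiner,adjective}; 5:droi {adjective}; 6:snik {adjective,determiner}; 7:snik {adjective,determiner}; 8:droi {adjective}.
Word 1 cannot be adjective — rule 1 would then fail for every completion. It is determiner.
Word 6 cannot be determiner — rule 4 would then fail for every completion. It is adjective.
Word 7 cannot be determiner — rule 4 would then fail for every completion. It is adjective.
Word 4 cannot be adjective — rule 2 would then fail for every completion. It is determiner.
The only consistent sequence is: determiner conjunction conjunction determiner adjective adjective adjective adjective.
Rule-by-rule: rule 1 ✓; rule 2 ✓; rule 3 ✓; rule 4 ✓.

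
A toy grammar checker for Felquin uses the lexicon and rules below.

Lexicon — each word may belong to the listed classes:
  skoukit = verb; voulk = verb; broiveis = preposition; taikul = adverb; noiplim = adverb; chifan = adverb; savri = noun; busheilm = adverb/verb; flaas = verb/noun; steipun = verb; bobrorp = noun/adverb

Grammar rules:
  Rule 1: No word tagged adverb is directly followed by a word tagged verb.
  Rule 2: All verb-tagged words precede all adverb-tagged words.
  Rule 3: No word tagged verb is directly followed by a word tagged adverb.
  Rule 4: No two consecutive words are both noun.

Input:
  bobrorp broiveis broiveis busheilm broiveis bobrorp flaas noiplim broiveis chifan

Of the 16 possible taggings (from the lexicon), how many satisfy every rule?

Candidates per position — 1:bobrorp {noun,adverb}; 2:broiveis {preposition}; 3:broiveis {preposition}; 4:busheilm {adverb,verb}; 5:broiveis {preposition}; 6:bobrorp {noun,adverb}; 7:flaas {verb,noun}; 8:noiplim {adverb}; 9:broiveis {preposition}; 10:chifan {adverb}.
There are 16 candidate sequences in total.
The sequences that satisfy every rule: noun preposition preposition adverb preposition adverb noun adverb preposition adverb; noun preposition preposition verb preposition adverb noun adverb preposition adverb; adverb preposition preposition adverb preposition adverb noun adverb preposition adverb.
Count = 3.

3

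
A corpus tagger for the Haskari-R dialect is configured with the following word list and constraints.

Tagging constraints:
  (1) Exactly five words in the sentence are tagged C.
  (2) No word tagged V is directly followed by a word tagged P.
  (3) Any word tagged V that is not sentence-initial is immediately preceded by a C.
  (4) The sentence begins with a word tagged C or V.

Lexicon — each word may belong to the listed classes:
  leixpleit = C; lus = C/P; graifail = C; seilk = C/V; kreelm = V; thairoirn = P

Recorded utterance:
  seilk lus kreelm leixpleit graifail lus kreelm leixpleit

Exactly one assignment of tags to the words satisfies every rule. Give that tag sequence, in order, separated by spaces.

V C V C C C V C

Candidates per position — 1:seilk {C,V}; 2:lus {C,P}; 3:kreelm {V}; 4:leixpleit {C}; 5:graifail {C}; 6:lus {C,P}; 7:kreelm {V}; 8:leixpleit {C}.
Position 2: P is ruled out by rule 3; that leaves C.
Position 6: P is ruled out by rule 3; that leaves C.
Position 1: C is ruled out by rule 1; that leaves V.
That leaves exactly one tagging: V C V C C C V C.
Verifying each rule — rule 1 satisfied; rule 2 satisfied; rule 3 satisfied; rule 4 satisfied.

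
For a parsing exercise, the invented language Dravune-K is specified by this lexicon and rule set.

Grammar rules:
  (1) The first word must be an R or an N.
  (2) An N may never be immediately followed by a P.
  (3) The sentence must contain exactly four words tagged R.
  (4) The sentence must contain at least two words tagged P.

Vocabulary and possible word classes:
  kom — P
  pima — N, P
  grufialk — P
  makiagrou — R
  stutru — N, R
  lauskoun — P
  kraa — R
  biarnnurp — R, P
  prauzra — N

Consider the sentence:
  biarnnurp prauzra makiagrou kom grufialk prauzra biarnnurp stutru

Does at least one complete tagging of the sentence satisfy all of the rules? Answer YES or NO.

YES

Candidates per position — 1:biarnnurp {R,P}; 2:prauzra {N}; 3:makiagrou {R}; 4:kom {P}; 5:grufialk {P}; 6:prauzra {N}; 7:biarnnurp {R,P}; 8:stutru {N,R}.
One satisfying assignment: R N R P P N R R.
Rule-by-rule: rule 1 satisfied; rule 2 satisfied; rule 3 satisfied; rule 4 satisfied.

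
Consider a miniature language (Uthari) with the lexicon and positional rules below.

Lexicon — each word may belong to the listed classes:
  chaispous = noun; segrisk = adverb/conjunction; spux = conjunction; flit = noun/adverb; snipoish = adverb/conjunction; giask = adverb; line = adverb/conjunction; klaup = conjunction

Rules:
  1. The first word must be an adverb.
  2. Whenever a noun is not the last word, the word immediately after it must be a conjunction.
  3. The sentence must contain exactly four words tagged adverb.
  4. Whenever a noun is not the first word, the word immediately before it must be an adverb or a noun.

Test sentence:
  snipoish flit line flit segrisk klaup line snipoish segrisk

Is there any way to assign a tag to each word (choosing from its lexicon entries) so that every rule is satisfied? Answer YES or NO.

Candidates per position — 1:snipoish {adverb,conjunction}; 2:flit {noun,adverb}; 3:line {adverb,conjunction}; 4:flit {noun,adverb}; 5:segrisk {adverb,conjunction}; 6:klaup {conjunction}; 7:line {adverb,conjunction}; 8:snipoish {adverb,conjunction}; 9:segrisk {adverb,conjunction}.
One satisfying assignment: adverb adverb adverb noun conjunction conjunction conjunction adverb conjunction.
Verifying each rule — rule 1 ok; rule 2 ok; rule 3 ok; rule 4 ok.

YES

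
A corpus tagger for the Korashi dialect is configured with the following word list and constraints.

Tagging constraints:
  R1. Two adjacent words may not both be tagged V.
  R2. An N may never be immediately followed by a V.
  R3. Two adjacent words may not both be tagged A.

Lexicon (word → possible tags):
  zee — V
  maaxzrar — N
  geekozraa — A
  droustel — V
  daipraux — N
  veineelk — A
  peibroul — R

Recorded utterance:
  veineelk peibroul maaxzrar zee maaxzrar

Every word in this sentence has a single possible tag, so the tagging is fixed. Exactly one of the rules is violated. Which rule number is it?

2

Fixed tagging: A R N V N.
Checking each rule: R1 ok, R2 fails, R3 ok.
Only rule 2 fails.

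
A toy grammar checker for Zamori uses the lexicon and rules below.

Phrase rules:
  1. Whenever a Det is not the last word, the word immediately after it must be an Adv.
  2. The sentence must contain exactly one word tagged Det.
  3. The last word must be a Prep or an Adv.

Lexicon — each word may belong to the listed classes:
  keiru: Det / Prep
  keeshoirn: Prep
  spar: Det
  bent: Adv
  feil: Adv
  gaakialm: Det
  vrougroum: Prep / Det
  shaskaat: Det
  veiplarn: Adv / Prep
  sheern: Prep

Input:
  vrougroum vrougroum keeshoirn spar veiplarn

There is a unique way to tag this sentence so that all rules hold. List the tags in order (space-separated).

Prep Prep Prep Det Adv

Candidates per position — 1:vrougroum {Prep,Det}; 2:vrougroum {Prep,Det}; 3:keeshoirn {Prep}; 4:spar {Det}; 5:veiplarn {Adv,Prep}.
Position 1: tagging it Det would leave rule 1 unsatisfiable, so it must be Prep.
Position 2: tagging it Det would leave rule 1 unsatisfiable, so it must be Prep.
Position 5: tagging it Prep would leave rule 1 unsatisfiable, so it must be Adv.
The unique satisfying tagging is: Prep Prep Prep Det Adv.
Verifying each rule — rule 1 ✓; rule 2 ✓; rule 3 ✓.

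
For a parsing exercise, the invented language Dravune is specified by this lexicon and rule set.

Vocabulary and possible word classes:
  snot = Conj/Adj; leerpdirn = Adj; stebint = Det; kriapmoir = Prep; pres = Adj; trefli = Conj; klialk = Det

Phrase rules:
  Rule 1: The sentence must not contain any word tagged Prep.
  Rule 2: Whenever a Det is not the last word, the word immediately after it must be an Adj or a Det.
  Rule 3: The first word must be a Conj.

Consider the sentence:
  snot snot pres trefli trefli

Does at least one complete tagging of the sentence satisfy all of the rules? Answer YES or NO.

YES

Candidates per position — 1:snot {Conj,Adj}; 2:snot {Conj,Adj}; 3:pres {Adj}; 4:trefli {Conj}; 5:trefli {Conj}.
One satisfying assignment: Conj Conj Adj Conj Conj.
Checking: rule 1 ✓; rule 2 ✓; rule 3 ✓.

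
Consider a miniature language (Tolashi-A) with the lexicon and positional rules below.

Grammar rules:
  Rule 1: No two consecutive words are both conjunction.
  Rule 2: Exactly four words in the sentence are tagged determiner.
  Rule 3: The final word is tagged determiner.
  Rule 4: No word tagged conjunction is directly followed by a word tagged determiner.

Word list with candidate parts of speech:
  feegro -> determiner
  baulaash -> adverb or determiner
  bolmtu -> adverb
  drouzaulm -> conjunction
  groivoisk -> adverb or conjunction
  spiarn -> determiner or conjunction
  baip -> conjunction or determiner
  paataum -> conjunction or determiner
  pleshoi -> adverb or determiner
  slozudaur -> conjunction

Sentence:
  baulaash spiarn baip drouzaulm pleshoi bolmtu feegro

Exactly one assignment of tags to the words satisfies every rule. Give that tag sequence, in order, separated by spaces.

Candidates per position — 1:baulaash {adverb,determiner}; 2:spiarn {determiner,conjunction}; 3:baip {conjunction,determiner}; 4:drouzaulm {conjunction}; 5:pleshoi {adverb,determiner}; 6:bolmtu {adverb}; 7:feegro {determiner}.
Position 3: conjunction is ruled out by rule 1; that leaves determiner.
Position 5: determiner is ruled out by rule 4; that leaves adverb.
Position 1: adverb is ruled out by rule 2; that leaves determiner.
Position 2: conjunction is ruled out by rule 2; that leaves determiner.
That leaves exactly one tagging: determiner determiner determiner conjunction adverb adverb determiner.
Check: rule 1 holds; rule 2 holds; rule 3 holds; rule 4 holds.

determiner determiner determiner conjunction adverb adverb determiner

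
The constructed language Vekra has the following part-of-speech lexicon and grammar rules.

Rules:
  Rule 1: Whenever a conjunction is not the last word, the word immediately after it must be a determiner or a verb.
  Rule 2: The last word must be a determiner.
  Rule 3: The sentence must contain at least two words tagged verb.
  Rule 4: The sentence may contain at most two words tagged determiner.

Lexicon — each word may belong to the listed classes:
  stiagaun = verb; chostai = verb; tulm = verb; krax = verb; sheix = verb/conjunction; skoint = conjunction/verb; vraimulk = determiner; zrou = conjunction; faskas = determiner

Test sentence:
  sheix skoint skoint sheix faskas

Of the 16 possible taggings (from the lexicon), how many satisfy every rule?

Candidates per position — 1:sheix {verb,conjunction}; 2:skoint {conjunction,verb}; 3:skoint {conjunction,verb}; 4:sheix {verb,conjunction}; 5:faskas {determiner}.
There are 16 candidate sequences in total.
Checking each against the rules leaves 8 sequences.
Count = 8.

8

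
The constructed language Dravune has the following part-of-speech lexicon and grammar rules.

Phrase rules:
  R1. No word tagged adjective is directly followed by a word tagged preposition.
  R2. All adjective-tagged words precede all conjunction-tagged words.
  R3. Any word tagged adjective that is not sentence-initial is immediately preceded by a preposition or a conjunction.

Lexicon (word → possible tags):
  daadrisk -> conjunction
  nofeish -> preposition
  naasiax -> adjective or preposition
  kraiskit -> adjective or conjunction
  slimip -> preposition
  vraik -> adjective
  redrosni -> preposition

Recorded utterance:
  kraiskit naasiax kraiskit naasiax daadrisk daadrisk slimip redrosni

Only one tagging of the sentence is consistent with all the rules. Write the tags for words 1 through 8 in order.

conjunction preposition conjunction preposition conjunction conjunction preposition preposition

Candidates per position — 1:kraiskit {adjective,conjunction}; 2:naasiax {adjective,preposition}; 3:kraiskit {adjective,conjunction}; 4:naasiax {adjective,preposition}; 5:daadrisk {conjunction}; 6:daadrisk {conjunction}; 7:slimip {preposition}; 8:redrosni {preposition}.
The remaining ambiguous positions (1, 2, 3, 4) are resolved jointly — only one combination satisfies every rule.
The unique satisfying tagging is: conjunction preposition conjunction preposition conjunction conjunction preposition preposition.
Checking: rule 1 ok; rule 2 ok; rule 3 ok.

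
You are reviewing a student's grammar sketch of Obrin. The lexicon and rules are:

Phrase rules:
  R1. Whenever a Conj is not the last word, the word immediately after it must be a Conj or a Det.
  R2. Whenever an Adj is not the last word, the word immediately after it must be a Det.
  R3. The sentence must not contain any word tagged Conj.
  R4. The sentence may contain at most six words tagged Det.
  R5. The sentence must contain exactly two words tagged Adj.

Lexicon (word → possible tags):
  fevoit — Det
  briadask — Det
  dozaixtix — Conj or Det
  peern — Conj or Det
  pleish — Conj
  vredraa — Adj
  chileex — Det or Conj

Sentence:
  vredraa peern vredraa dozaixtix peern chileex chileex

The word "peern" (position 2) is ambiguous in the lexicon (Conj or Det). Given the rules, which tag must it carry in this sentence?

Det

Candidates per position — 1:vredraa {Adj}; 2:peern {Conj,Det}; 3:vredraa {Adj}; 4:dozaixtix {Conj,Det}; 5:peern {Conj,Det}; 6:chileex {Det,Conj}; 7:chileex {Det,Conj}.
At position 2, choosing Conj makes rule 1 impossible to satisfy; hence Det.
At position 4, choosing Conj makes rule 2 impossible to satisfy; hence Det.
At position 5, choosing Conj makes rule 3 impossible to satisfy; hence Det.
At position 6, choosing Conj makes rule 3 impossible to satisfy; hence Det.
At position 7, choosing Conj makes rule 3 impossible to satisfy; hence Det.
That leaves exactly one tagging: Adj Det Adj Det Det Det Det.
Checking: rule 1 holds; rule 2 holds; rule 3 holds; rule 4 holds; rule 5 holds.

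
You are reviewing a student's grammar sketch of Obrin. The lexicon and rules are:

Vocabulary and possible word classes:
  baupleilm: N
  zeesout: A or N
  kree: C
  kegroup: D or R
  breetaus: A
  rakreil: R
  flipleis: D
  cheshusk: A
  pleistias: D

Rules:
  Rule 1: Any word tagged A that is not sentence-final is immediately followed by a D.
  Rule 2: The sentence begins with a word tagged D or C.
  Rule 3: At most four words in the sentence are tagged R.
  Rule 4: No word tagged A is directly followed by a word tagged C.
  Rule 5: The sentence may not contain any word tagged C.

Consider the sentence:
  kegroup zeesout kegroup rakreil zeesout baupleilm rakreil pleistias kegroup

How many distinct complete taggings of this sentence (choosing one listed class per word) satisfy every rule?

6

Candidates per position — 1:kegroup {D,R}; 2:zeesout {A,N}; 3:kegroup {D,R}; 4:rakreil {R}; 5:zeesout {A,N}; 6:baupleilm {N}; 7:rakreil {R}; 8:pleistias {D}; 9:kegroup {D,R}.
There are 32 candidate sequences in total.
Checking each against the rules leaves 6 sequences.
Count = 6.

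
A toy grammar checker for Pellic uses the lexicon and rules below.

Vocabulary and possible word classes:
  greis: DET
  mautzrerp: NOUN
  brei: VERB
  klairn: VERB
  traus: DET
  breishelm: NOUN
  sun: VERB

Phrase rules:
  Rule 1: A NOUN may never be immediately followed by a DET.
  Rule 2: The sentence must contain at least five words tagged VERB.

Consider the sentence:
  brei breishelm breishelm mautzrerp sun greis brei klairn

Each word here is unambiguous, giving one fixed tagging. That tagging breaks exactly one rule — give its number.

2

Fixed tagging: VERB NOUN NOUN NOUN VERB DET VERB VERB.
Rule check: R1 pass, R2 fail.
Only rule 2 fails.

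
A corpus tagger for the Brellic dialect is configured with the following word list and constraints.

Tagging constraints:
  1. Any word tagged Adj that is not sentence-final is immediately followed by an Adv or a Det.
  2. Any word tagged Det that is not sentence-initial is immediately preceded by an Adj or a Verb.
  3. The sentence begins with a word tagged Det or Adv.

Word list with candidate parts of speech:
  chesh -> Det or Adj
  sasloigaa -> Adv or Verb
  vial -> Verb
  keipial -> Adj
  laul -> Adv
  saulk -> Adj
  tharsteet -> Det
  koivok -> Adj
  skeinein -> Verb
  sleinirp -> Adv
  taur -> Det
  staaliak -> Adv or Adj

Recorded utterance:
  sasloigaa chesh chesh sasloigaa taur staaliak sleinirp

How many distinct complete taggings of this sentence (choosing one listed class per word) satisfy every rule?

Candidates per position — 1:sasloigaa {Adv,Verb}; 2:chesh {Det,Adj}; 3:chesh {Det,Adj}; 4:sasloigaa {Adv,Verb}; 5:taur {Det}; 6:staaliak {Adv,Adj}; 7:sleinirp {Adv}.
There are 32 candidate sequences in total.
The sequences that satisfy every rule: Adv Adj Det Verb Det Adv Adv; Adv Adj Det Verb Det Adj Adv.
Count = 2.

2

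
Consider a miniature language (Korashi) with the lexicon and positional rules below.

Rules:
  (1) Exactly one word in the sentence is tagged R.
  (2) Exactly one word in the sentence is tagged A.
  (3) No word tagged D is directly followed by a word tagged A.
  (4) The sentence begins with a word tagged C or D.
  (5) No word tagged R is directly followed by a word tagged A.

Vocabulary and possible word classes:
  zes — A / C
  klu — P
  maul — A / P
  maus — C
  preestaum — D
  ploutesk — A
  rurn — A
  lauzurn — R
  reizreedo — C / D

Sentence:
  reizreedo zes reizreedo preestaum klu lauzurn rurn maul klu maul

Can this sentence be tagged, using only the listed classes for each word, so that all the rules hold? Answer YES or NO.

NO

Candidates per position — 1:reizreedo {C,D}; 2:zes {A,C}; 3:reizreedo {C,D}; 4:preestaum {D}; 5:klu {P}; 6:lauzurn {R}; 7:rurn {A}; 8:maul {A,P}; 9:klu {P}; 10:maul {A,P}.
Rule 5 cannot be satisfied by any choice of tags from the lexicon.
So there is no consistent tagging.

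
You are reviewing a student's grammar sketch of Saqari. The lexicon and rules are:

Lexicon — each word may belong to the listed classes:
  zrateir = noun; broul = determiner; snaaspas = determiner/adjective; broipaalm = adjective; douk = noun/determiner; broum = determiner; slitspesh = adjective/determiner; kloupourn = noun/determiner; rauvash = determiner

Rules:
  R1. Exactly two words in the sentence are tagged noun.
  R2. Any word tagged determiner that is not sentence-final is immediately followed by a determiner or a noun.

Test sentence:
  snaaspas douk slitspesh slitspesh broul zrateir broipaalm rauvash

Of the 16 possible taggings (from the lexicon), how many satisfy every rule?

Candidates per position — 1:snaaspas {determiner,adjective}; 2:douk {noun,determiner}; 3:slitspesh {adjective,determiner}; 4:slitspesh {adjective,determiner}; 5:broul {determiner}; 6:zrateir {noun}; 7:broipaalm {adjective}; 8:rauvash {determiner}.
There are 16 candidate sequences in total.
Checking each against the rules leaves 6 sequences.
Count = 6.

6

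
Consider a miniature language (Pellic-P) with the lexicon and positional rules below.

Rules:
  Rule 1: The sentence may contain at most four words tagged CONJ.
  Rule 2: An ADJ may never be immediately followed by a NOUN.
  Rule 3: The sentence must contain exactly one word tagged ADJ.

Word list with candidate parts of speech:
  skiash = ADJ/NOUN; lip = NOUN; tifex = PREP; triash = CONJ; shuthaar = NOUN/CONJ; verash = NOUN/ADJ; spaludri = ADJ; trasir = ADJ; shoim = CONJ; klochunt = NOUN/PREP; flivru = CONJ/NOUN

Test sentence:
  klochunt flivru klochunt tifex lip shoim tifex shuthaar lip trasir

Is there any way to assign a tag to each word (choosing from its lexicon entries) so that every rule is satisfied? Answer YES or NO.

YES

Candidates per position — 1:klochunt {NOUN,PREP}; 2:flivru {CONJ,NOUN}; 3:klochunt {NOUN,PREP}; 4:tifex {PREP}; 5:lip {NOUN}; 6:shoim {CONJ}; 7:tifex {PREP}; 8:shuthaar {NOUN,CONJ}; 9:lip {NOUN}; 10:trasir {ADJ}.
One satisfying assignment: PREP NOUN NOUN PREP NOUN CONJ PREP NOUN NOUN ADJ.
Check: rule 1 satisfied; rule 2 satisfied; rule 3 satisfied.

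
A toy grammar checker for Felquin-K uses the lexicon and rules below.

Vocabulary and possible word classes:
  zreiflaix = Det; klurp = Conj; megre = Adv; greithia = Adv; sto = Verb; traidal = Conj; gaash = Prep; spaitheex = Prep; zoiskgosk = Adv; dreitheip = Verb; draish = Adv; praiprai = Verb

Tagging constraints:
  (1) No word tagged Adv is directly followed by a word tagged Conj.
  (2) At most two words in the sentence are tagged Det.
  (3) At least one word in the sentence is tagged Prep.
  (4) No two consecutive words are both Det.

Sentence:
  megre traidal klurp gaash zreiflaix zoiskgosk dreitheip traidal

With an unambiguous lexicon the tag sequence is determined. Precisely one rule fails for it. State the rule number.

1

Fixed tagging: Adv Conj Conj Prep Det Adv Verb Conj.
Checking each rule: R1 violated, R2 holds, R3 holds, R4 holds.
Only rule 1 fails.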